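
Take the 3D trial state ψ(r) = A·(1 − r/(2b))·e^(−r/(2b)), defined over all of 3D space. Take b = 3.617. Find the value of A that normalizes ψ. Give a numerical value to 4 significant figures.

A ≈ 0.02900

We need A² ∫|f|² 4πr² dr = 1, taking the integral from 0 to ∞.
In 3D with spherical symmetry the volume element is 4πr² dr.
Recall ∫₀^∞ r^m e^(−r/β) dr = m!·β^(m+1), the integral (without the A² prefactor) comes out to 8·π·b^3.
Hence A² = 1/[8·π·b^3].
With b = 3.617: A² = 0.00084084 and A = 0.028997.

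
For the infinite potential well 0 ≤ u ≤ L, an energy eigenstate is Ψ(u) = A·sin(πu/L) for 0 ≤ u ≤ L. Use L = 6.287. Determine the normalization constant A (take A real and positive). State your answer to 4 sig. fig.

Require ∫ |Ψ|² du = 1 over the whole domain.
The integral (without the A² prefactor) comes out to L/2.
Plugging in L = 6.287 yields A = 0.56402.

A ≈ 0.5640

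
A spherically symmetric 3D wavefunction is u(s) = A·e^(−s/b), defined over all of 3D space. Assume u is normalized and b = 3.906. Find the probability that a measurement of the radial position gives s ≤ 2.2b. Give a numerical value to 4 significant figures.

P ≈ 0.8149

Integrate the radial probability density 4πs²|u|² over s ≤ 2.2b.
The full normalization integral is A²·[π·b^3] = 1, fixing A².
Let t = s/b; then A², 4π and the length scale all cancel, so P = ∫_{0}^{2.2} t^2·e^(-2·t) dt ÷ ∫_{0}^{∞} t^2·e^(-2·t) dt.
With ∫ t^2·e^(-2·t) dt = -(2·t^2 + 2·t + 1)·e^(-2·t)/4 + C, the region integral is 1/4 - 377·e^(-22/5)/100 and the full one is 1/4.
Taking the ratio yields P = 0.81486.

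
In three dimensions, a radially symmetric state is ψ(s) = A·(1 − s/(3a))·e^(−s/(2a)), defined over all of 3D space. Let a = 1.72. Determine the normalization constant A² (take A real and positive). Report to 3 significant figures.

Normalization requires ∫|ψ|² 4πs² ds = 1, integrated from 0 to ∞.
(Spherical symmetry: dV = 4πs² ds.)
With ∫₀^∞ s^4 e^(−αs) ds = 4!/α^5, the integral (without the A² prefactor) comes out to 8·π·a^3/3.
Substituting a = 1.72 gives A² = 0.02346, so A = 0.1532.

A^2 ≈ 0.0235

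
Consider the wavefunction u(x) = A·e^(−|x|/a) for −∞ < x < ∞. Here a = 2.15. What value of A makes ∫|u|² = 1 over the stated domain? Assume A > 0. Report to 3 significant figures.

A ≈ 0.682

Require ∫ |u|² dx = 1 over the whole domain.
Recall ∫₀^∞ x^m e^(−x/β) dx = m!·β^(m+1), ∫|u|² dx = A²·(a).
So A² = (a)^(−1).
With a = 2.15: A² = 0.4651 and A = 0.6820.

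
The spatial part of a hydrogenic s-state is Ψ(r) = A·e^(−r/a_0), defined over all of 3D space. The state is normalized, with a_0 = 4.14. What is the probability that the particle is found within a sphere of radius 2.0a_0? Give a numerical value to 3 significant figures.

P = ∫ |Ψ|² 4πr² dr over r ≤ 2.0a_0.
A² is fixed by ∫₀^∞ 4πr²|Ψ|² dr = 1, i.e. A² = (π·a_0^3)^(−1).
In terms of u = r/a_0 (A², 4π and the length scale all cancel between numerator and denominator), P = [∫_{0}^{2.0} u^2·e^(-2·u) du] / [∫_{0}^{∞} u^2·e^(-2·u) du].
An antiderivative of u^2·e^(-2·u) is -(2·u^2 + 2·u + 1)·e^(-2·u)/4; evaluating from 0 to 2.0 gives 1/4 - 13·e^(-4)/4, while the full integral is 1/4.
The region integral divided by the full integral gives P = 0.7619.

P ≈ 0.762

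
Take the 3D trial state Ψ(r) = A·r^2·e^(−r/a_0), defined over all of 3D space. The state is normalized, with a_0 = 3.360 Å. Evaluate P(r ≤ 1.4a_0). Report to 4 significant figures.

P ≈ 0.02441

With dV = 4πr²dr, the probability is ∫|Ψ|² dV over r ≤ 1.4a_0.
The full normalization integral is A²·[45·π·a_0^7/2] = 1, fixing A².
Substituting u = r/a_0, A², 4π and the length scale all cancel in the ratio: P = ∫_{0}^{1.4} u^6·e^(-2·u) du / ∫_{0}^{∞} u^6·e^(-2·u) du.
With ∫ u^6·e^(-2·u) du = -(4·u^6 + 12·u^5 + 30·u^4 + 60·u^3 + 90·u^2 + 90·u + 45)·e^(-2·u)/8 + C, the region integral is ≈ 0.137310 and the full one is 45/8.
Taking the ratio yields P = 0.024411.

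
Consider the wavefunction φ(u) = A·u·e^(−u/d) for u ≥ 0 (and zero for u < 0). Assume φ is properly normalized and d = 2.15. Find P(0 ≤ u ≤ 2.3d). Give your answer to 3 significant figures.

The probability is P = ∫ |φ|² du over [0, 2.3d].
Since A² = 1/(d^3/4), this is the region integral divided by the full normalization integral.
In terms of t = u/d (A² and the length scale cancel between numerator and denominator), P = [∫_{0}^{2.3} t^2·e^(-2·t) dt] / [∫_{0}^{∞} t^2·e^(-2·t) dt].
Using ∫ t^2·e^(-2·t) dt = -(2·t^2 + 2·t + 1)·e^(-2·t)/4, the numerator is 1/4 - 809·e^(-23/5)/200 and the denominator is 1/4.
This works out to P = 0.8374.

P ≈ 0.837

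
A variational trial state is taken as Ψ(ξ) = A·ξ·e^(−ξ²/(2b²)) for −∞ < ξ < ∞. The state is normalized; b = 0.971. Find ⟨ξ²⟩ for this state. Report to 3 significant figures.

⟨ξ^2⟩ ≈ 1.41

⟨ξ²⟩ = ∫ ξ^2 |Ψ|² dξ over the full domain.
Differentiating ∫e^(−αξ²) dξ = √(π/α) under α to get the higher moments, evaluating both integrals, ⟨ξ²⟩ = 3·b^2/2.
With b = 0.971, ⟨ξ^2⟩ = 1.414.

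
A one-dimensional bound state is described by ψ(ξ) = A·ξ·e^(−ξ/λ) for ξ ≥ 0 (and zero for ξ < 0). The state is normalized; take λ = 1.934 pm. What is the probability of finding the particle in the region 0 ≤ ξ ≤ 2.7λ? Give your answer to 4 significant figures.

P ≈ 0.9052

|ψ|² is the probability density, so P = ∫_{0}^{2.7λ} |ψ|² dξ.
The normalization integral ∫|ψ|²dξ over the whole domain equals λ^3/4·A², and A² cancels in the ratio.
Substituting u = ξ/λ, A² and the length scale cancel in the ratio: P = ∫_{0}^{2.7} u^2·e^(-2·u) du / ∫_{0}^{∞} u^2·e^(-2·u) du.
An antiderivative of u^2·e^(-2·u) is -(2·u^2 + 2·u + 1)·e^(-2·u)/4; evaluating from 0 to 2.7 gives 1/4 - 1049·e^(-27/5)/200, while the full integral is 1/4.
Evaluating gives P = 0.90524.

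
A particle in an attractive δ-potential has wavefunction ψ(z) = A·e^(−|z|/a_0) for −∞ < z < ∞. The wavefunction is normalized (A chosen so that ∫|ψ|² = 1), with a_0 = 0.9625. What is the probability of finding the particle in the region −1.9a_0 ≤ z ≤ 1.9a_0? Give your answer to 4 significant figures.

|ψ|² is the probability density, so P = ∫_{−1.9a_0}^{1.9a_0} |ψ|² dz.
With A² fixed by ∫|ψ|² = 1, i.e. A² = (a_0)^(−1), substitute and integrate.
Both integrals are even about z = 0, so only the z ≥ 0 halves are needed (the factors of 2 cancel). Substituting u = z/a_0, A² and the length scale cancel in the ratio: P = ∫_{0}^{1.9} e^(-2·u) du / ∫_{0}^{∞} e^(-2·u) du.
An antiderivative of e^(-2·u) is -e^(-2·u)/2; evaluating from 0 to 1.9 gives 1/2 - e^(-19/5)/2, while the full integral is 1/2.
The result is P = 0.97763.

P ≈ 0.9776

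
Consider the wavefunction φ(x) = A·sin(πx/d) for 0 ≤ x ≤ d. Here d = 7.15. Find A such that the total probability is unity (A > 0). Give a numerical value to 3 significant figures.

A ≈ 0.529

Require ∫ |φ|² dx = 1 over the whole domain.
Using sin²θ = (1 − cos 2θ)/2, the integral (without the A² prefactor) comes out to d/2.
Setting this equal to 1 gives A² = 1/(d/2).
With d = 7.15: A² = 0.2797 and A = 0.5289.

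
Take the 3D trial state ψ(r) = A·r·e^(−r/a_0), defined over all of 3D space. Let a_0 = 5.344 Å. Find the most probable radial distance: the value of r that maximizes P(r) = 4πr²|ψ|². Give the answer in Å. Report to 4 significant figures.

Set d/dr [P(r) = 4πr²|ψ|²] = 0 and solve for r > 0.
Solving yields r = 2·a_0.
With a_0 = 5.344, the most probable radial distance is 10.688 Å.

r ≈ 10.69 Å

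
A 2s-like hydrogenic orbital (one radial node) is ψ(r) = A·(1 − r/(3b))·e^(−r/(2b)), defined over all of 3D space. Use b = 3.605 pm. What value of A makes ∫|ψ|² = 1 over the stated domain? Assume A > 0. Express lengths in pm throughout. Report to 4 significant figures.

Require ∫ |ψ|² 4πr² dr = 1 over the whole domain.
With ∫₀^∞ r^4 e^(−αr) dr = 4!/α^5, carrying out the integral gives A² · 8·π·b^3/3.
So A² = (8·π·b^3/3)^(−1).
With b = 3.605: A² = 0.0025478 and A = 0.050476.

A ≈ 0.05048 pm^(-3/2)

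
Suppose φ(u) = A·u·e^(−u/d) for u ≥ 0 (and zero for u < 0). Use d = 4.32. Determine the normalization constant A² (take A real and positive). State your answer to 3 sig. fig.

Normalization requires ∫|φ|² du = 1, integrated from 0 to ∞.
Recall ∫₀^∞ u^m e^(−u/β) du = m!·β^(m+1), ∫|φ|² du = A²·(d^3/4).
Hence A² = 1/[d^3/4].
Substituting d = 4.32 gives A² = 0.04961, so A = 0.2227.

A^2 ≈ 0.0496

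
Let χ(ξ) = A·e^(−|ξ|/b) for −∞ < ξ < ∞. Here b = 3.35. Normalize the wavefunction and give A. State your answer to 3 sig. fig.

Normalization requires ∫|χ|² dξ = 1, integrated from −∞ to ∞.
Recall ∫₀^∞ ξ^m e^(−ξ/β) dξ = m!·β^(m+1), the integral (without the A² prefactor) comes out to b.
So A² = (b)^(−1).
With b = 3.35: A² = 0.2985 and A = 0.5464.

A ≈ 0.546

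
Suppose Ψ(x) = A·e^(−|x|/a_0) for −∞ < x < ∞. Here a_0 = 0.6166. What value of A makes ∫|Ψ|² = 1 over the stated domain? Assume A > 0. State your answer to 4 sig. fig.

The normalization condition is ∫|Ψ|² dx = 1 from −∞ to ∞.
Using ∫₀^∞ xⁿ e^(−αx) dx = n!/αⁿ⁺¹, the integral (without the A² prefactor) comes out to a_0.
Substituting a_0 = 0.6166 gives A² = 1.6218, so A = 1.2735.

A ≈ 1.273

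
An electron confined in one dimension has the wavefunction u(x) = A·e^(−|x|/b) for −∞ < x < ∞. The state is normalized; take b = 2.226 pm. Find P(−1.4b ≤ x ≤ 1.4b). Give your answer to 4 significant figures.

P ≈ 0.9392

P = ∫_{−1.4b}^{1.4b} |u(x)|² dx.
The normalization integral ∫|u|²dx over the whole domain equals b·A², and A² cancels in the ratio.
By symmetry take twice the x ≥ 0 contribution in numerator and denominator; the 2's cancel. Substituting t = x/b, A² and the length scale cancel in the ratio: P = ∫_{0}^{1.4} e^(-2·t) dt / ∫_{0}^{∞} e^(-2·t) dt.
With ∫ e^(-2·t) dt = -e^(-2·t)/2 + C, the region integral is 1/2 - e^(-14/5)/2 and the full one is 1/2.
Taking the ratio, P = 0.93919.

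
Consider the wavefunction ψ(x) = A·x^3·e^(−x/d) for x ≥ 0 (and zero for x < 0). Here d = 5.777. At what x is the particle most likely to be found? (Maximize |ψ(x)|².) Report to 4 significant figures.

The maximum of |ψ(x)|² occurs where its derivative vanishes.
This gives x = 3·d.
With d = 5.777, the most probable position is 17.331.

x ≈ 17.33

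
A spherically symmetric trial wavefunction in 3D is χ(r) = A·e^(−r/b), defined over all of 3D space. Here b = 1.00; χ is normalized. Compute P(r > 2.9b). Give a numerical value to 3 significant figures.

P ≈ 0.0715

With dV = 4πr²dr, the probability is ∫|χ|² dV over r > 2.9b.
A² is fixed by ∫₀^∞ 4πr²|χ|² dr = 1, i.e. A² = (π·b^3)^(−1).
In terms of u = r/b (A², 4π and the length scale all cancel between numerator and denominator), P = [∫_{2.9}^{∞} u^2·e^(-2·u) du] / [∫_{0}^{∞} u^2·e^(-2·u) du].
Using ∫ u^2·e^(-2·u) du = -(2·u^2 + 2·u + 1)·e^(-2·u)/4, the numerator is 1181·e^(-29/5)/200 and the denominator is 1/4.
This evaluates to P = 0.07151.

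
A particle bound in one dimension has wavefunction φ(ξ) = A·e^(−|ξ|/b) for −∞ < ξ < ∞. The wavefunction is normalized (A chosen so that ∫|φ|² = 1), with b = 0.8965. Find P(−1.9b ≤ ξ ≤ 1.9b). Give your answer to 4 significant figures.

The probability is P = ∫ |φ|² dξ over [−1.9b, 1.9b].
With A² fixed by ∫|φ|² = 1, i.e. A² = (b)^(−1), substitute and integrate.
Both integrals are even about ξ = 0, so only the ξ ≥ 0 halves are needed (the factors of 2 cancel). In terms of u = ξ/b (A² and the length scale cancel between numerator and denominator), P = [∫_{0}^{1.9} e^(-2·u) du] / [∫_{0}^{∞} e^(-2·u) du].
An antiderivative of e^(-2·u) is -e^(-2·u)/2; evaluating from 0 to 1.9 gives 1/2 - e^(-19/5)/2, while the full integral is 1/2.
The result is P = 0.97763.

P ≈ 0.9776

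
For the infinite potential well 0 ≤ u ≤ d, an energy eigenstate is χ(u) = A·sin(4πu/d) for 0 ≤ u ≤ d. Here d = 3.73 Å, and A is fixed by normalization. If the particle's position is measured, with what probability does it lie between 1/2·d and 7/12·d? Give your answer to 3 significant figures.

P ≈ 0.0489

The probability is P = ∫ |χ|² du over [1/2·d, 7/12·d].
The normalization integral ∫|χ|²du over the whole domain equals d/2·A², and A² cancels in the ratio.
Substituting t = u/d, A² and the length scale cancel in the ratio: P = ∫_{1/2}^{7/12} sin(4·π·t)^2 dt / ∫_{0}^{1} sin(4·π·t)^2 dt.
Using ∫ sin(4·π·t)^2 dt = t/2 - sin(4·π·t)·cos(4·π·t)/(8·π), the numerator is -√(3)/(32·π) + 1/24 and the denominator is 1/2.
This works out to P = (-√(3)/16 + π/12)/π.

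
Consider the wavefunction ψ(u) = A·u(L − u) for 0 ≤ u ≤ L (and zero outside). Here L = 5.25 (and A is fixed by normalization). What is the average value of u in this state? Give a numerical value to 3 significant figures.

⟨u⟩ = ∫ u |ψ|² du over the full domain.
Since the A² factors cancel between numerator and denominator, ⟨u⟩ = L/2.
Putting L = 5.25 gives 2.625.

⟨u⟩ ≈ 2.63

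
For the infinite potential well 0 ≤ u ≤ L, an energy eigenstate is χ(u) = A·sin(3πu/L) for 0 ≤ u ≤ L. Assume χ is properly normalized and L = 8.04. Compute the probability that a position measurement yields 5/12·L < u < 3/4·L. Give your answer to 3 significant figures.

P ≈ 0.333

P = ∫_{5/12·L}^{3/4·L} |χ(u)|² du.
With A² fixed by ∫|χ|² = 1, i.e. A² = (L/2)^(−1), substitute and integrate.
In terms of t = u/L (A² and the length scale cancel between numerator and denominator), P = [∫_{5/12}^{3/4} sin(3·π·t)^2 dt] / [∫_{0}^{1} sin(3·π·t)^2 dt].
With ∫ sin(3·π·t)^2 dt = t/2 - sin(6·π·t)/(12·π) + C, the region integral is 1/6 and the full one is 1/2.
The result is P = 1/3.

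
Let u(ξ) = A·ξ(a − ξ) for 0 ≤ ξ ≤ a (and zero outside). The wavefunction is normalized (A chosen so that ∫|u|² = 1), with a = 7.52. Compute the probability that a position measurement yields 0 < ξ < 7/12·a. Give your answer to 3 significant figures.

|u|² is the probability density, so P = ∫_{0}^{7/12·a} |u|² dξ.
With A² fixed by ∫|u|² = 1, i.e. A² = (a^5/30)^(−1), substitute and integrate.
In terms of t = ξ/a (A² and the length scale cancel between numerator and denominator), P = [∫_{0}^{7/12} t^2·(1 - t)^2 dt] / [∫_{0}^{1} t^2·(1 - t)^2 dt].
An antiderivative of t^2·(1 - t)^2 is t^3·(6·t^2 - 15·t + 10)/30; evaluating from 0 to 7/12 gives ≈ 0.021779, while the full integral is 1/30.
Taking the ratio, P = 0.6534.

P ≈ 0.653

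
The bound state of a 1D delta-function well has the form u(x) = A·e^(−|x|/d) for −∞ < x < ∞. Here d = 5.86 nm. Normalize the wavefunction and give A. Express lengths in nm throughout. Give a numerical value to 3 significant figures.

The normalization condition is ∫|u|² dx = 1 from −∞ to ∞.
∫|u|² dx = A²·(d).
So A² = (d)^(−1).
Substituting d = 5.86 gives A² = 0.1706, so A = 0.4131.

A ≈ 0.413 nm^(-1/2)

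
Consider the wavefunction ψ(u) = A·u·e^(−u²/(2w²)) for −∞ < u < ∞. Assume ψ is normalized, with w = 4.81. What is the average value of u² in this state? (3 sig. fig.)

The expectation value is the |ψ|²-weighted average of u^2: ∫ u^2|ψ|² du.
Differentiating ∫e^(−αu²) du = √(π/α) under α to get the higher moments, since the A² factors cancel between numerator and denominator, ⟨u²⟩ = 3·w^2/2.
With w = 4.81, ⟨u^2⟩ = 34.70.

⟨u^2⟩ ≈ 34.7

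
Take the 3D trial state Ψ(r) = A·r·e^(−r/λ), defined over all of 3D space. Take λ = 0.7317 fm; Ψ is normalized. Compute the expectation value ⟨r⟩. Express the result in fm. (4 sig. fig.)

⟨r⟩ ≈ 1.829 fm

The expectation value is the |Ψ|²-weighted average of r: ∫ r|Ψ|² 4πr² dr.
Recall ∫₀^∞ r^m e^(−r/β) dr = m!·β^(m+1), since the A² factors cancel between numerator and denominator, ⟨r⟩ = 5·λ/2.
With λ = 0.7317, ⟨r⟩ = 1.8293.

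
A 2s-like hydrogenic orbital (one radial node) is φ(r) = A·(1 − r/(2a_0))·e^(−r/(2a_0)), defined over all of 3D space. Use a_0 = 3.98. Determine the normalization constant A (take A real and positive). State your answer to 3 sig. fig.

A ≈ 0.0251

We need A² ∫|f|² 4πr² dr = 1, taking the integral from 0 to ∞.
The angular integral contributes 4π, leaving ∫₀^∞ r²|φ|² dr.
Recall ∫₀^∞ r^m e^(−r/β) dr = m!·β^(m+1), ∫|φ|² 4πr² dr = A²·(8·π·a_0^3).
Setting this equal to 1 gives A² = 1/(8·π·a_0^3).
Substituting a_0 = 3.98 gives A² = 0.0006311, so A = 0.02512.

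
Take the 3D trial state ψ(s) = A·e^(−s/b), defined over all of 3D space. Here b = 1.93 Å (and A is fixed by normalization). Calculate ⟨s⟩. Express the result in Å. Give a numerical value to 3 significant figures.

⟨s⟩ ≈ 2.90 Å

By definition ⟨s⟩ = ∫ s |ψ(s)|² 4πs² ds.
Since the A² factors cancel between numerator and denominator, ⟨s⟩ = 3·b/2.
Putting b = 1.93 gives 2.895.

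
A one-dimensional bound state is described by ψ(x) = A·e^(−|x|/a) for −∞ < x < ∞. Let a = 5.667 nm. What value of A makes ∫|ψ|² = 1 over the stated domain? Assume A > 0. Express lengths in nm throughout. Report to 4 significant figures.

We need A² ∫|f|² dx = 1, taking the integral from −∞ to ∞.
Using ∫₀^∞ xⁿ e^(−αx) dx = n!/αⁿ⁺¹, carrying out the integral gives A² · a.
Setting this equal to 1 gives A² = 1/(a).
With a = 5.667: A² = 0.17646 and A = 0.42007.

A ≈ 0.4201 nm^(-1/2)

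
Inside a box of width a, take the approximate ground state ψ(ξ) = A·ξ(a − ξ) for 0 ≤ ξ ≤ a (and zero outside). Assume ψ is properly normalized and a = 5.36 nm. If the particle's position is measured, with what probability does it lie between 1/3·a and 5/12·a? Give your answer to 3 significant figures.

P ≈ 0.137

P = ∫_{1/3·a}^{5/12·a} |ψ(ξ)|² dξ.
The normalization integral ∫|ψ|²dξ over the whole domain equals a^5/30·A², and A² cancels in the ratio.
In terms of u = ξ/a (A² and the length scale cancel between numerator and denominator), P = [∫_{1/3}^{5/12} u^2·(1 - u)^2 du] / [∫_{0}^{1} u^2·(1 - u)^2 du].
An antiderivative of u^2·(1 - u)^2 is u^3·(6·u^2 - 15·u + 10)/30; evaluating from 1/3 to 5/12 gives ≈ 0.0045581, while the full integral is 1/30.
The result is P = 0.1367.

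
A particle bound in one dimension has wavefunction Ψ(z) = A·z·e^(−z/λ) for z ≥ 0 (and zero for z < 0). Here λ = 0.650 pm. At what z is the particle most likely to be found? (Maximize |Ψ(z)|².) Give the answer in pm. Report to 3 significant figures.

The maximum of |Ψ(z)|² occurs where its derivative vanishes.
Solving yields z = λ.
With λ = 0.650, the most probable position is 0.6500 pm.

z ≈ 0.650 pm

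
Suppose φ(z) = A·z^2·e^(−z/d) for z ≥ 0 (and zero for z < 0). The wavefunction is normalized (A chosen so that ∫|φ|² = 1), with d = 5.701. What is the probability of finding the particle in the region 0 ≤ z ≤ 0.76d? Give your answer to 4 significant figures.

P ≈ 0.01953

|φ|² is the probability density, so P = ∫_{0}^{0.76d} |φ|² dz.
With A² fixed by ∫|φ|² = 1, i.e. A² = (3·d^5/4)^(−1), substitute and integrate.
In terms of u = z/d (A² and the length scale cancel between numerator and denominator), P = [∫_{0}^{0.76} u^4·e^(-2·u) du] / [∫_{0}^{∞} u^4·e^(-2·u) du].
Using ∫ u^4·e^(-2·u) du = -(u^4/2 + u^3 + 3·u^2/2 + 3·u/2 + 3/4)·e^(-2·u), the numerator is ≈ 0.0146498 and the denominator is 3/4.
Taking the ratio, P = 0.019533.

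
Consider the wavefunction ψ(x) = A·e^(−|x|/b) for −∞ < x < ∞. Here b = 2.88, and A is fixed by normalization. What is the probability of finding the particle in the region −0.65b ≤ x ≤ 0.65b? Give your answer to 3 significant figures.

P = ∫_{−0.65b}^{0.65b} |ψ(x)|² dx.
Since A² = 1/(b), this is the region integral divided by the full normalization integral.
By symmetry take twice the x ≥ 0 contribution in numerator and denominator; the 2's cancel. Let u = x/b; then A² and the length scale cancel, so P = ∫_{0}^{0.65} e^(-2·u) du ÷ ∫_{0}^{∞} e^(-2·u) du.
Using ∫ e^(-2·u) du = -e^(-2·u)/2, the numerator is 1/2 - e^(-13/10)/2 and the denominator is 1/2.
Evaluating gives P = 0.7275.

P ≈ 0.727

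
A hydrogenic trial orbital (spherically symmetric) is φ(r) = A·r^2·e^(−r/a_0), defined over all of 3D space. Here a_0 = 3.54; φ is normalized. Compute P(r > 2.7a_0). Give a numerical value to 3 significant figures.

P ≈ 0.702

P = ∫ |φ|² 4πr² dr over r > 2.7a_0.
Normalization gives A² = 1/(45·π·a_0^7/2).
Substituting u = r/a_0, A², 4π and the length scale all cancel in the ratio: P = ∫_{2.7}^{∞} u^6·e^(-2·u) du / ∫_{0}^{∞} u^6·e^(-2·u) du.
An antiderivative of u^6·e^(-2·u) is -(4·u^6 + 12·u^5 + 30·u^4 + 60·u^3 + 90·u^2 + 90·u + 45)·e^(-2·u)/8; evaluating from 2.7 to ∞ gives ≈ 3.9469, while the full integral is 45/8.
The region integral divided by the full integral gives P = 0.7017.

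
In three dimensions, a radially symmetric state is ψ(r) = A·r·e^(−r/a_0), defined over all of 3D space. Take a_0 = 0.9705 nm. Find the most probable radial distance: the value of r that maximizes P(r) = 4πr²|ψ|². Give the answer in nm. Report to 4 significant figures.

r ≈ 1.941 nm

Set d/dr [P(r) = 4πr²|ψ|²] = 0 and solve for r > 0.
Solving yields r = 2·a_0.
With a_0 = 0.9705, the most probable radial distance is 1.9410 nm.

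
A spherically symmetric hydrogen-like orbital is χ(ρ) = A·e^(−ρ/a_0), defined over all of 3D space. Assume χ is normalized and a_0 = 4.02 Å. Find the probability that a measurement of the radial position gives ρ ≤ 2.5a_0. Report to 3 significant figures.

P = ∫ |χ|² 4πρ² dρ over ρ ≤ 2.5a_0.
Normalization gives A² = 1/(π·a_0^3).
In terms of u = ρ/a_0 (A², 4π and the length scale all cancel between numerator and denominator), P = [∫_{0}^{2.5} u^2·e^(-2·u) du] / [∫_{0}^{∞} u^2·e^(-2·u) du].
With ∫ u^2·e^(-2·u) du = -(2·u^2 + 2·u + 1)·e^(-2·u)/4 + C, the region integral is 1/4 - 37·e^(-5)/8 and the full one is 1/4.
The region integral divided by the full integral gives P = 0.8753.

P ≈ 0.875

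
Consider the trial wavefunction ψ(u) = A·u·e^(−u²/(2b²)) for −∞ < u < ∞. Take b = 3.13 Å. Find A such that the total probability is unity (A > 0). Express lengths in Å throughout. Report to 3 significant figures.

A ≈ 0.192 Å^(-3/2)

We need A² ∫|f|² du = 1, taking the integral from −∞ to ∞.
Differentiating ∫e^(−αu²) du = √(π/α) under α to get the higher moments, carrying out the integral gives A² · √(π)·b^3/2.
Setting this equal to 1 gives A² = 1/(√(π)·b^3/2).
Plugging in b = 3.13 yields A = 0.1918.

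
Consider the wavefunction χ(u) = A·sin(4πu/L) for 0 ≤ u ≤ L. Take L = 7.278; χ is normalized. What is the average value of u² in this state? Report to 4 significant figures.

⟨u²⟩ = ∫ u^2 |χ|² du over the full domain.
Using sin²θ = (1 − cos 2θ)/2, the ratio of the moment integral to the normalization integral gives ⟨u²⟩ = -L^2/(32·π^2) + L^2/3.
Putting L = 7.278 gives 17.489.

⟨u^2⟩ ≈ 17.49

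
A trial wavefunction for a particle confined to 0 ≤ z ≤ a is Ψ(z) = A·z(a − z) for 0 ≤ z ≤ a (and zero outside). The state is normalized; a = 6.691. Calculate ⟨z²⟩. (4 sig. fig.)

⟨z^2⟩ ≈ 12.79

⟨z²⟩ = ∫ z^2 |Ψ|² dz over the full domain.
Expanding the polynomial and integrating term by term, since the A² factors cancel between numerator and denominator, ⟨z²⟩ = 2·a^2/7.
With a = 6.691, ⟨z^2⟩ = 12.791.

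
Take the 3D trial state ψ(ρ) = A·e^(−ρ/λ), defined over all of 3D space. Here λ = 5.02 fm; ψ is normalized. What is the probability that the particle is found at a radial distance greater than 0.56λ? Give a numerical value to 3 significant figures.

P ≈ 0.896

Integrate the radial probability density 4πρ²|ψ|² over ρ > 0.56λ.
Normalization gives A² = 1/(π·λ^3).
Substituting u = ρ/λ, A², 4π and the length scale all cancel in the ratio: P = ∫_{0.56}^{∞} u^2·e^(-2·u) du / ∫_{0}^{∞} u^2·e^(-2·u) du.
Using ∫ u^2·e^(-2·u) du = -(2·u^2 + 2·u + 1)·e^(-2·u)/4, the numerator is 1717·e^(-28/25)/2500 and the denominator is 1/4.
Taking the ratio yields P = 0.8964.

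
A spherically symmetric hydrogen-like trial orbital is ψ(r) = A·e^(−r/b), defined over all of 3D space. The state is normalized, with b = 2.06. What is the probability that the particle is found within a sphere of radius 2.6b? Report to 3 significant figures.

P ≈ 0.891

P = ∫ |ψ|² 4πr² dr over r ≤ 2.6b.
A² is fixed by ∫₀^∞ 4πr²|ψ|² dr = 1, i.e. A² = (π·b^3)^(−1).
In terms of u = r/b (A², 4π and the length scale all cancel between numerator and denominator), P = [∫_{0}^{2.6} u^2·e^(-2·u) du] / [∫_{0}^{∞} u^2·e^(-2·u) du].
Using ∫ u^2·e^(-2·u) du = -(2·u^2 + 2·u + 1)·e^(-2·u)/4, the numerator is 1/4 - 493·e^(-26/5)/100 and the denominator is 1/4.
This evaluates to P = 0.8912.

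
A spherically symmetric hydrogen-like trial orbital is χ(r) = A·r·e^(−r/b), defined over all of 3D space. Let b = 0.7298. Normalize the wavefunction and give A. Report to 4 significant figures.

A ≈ 0.7159

The normalization condition is ∫|χ|² 4πr² dr = 1 from 0 to ∞.
The angular integral contributes 4π, leaving ∫₀^∞ r²|χ|² dr.
∫|χ|² 4πr² dr = A²·(3·π·b^5).
Plugging in b = 0.7298 yields A = 0.71590.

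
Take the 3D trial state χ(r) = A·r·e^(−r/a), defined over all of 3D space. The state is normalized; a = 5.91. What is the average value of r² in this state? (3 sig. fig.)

⟨r^2⟩ ≈ 262

The expectation value is the |χ|²-weighted average of r^2: ∫ r^2|χ|² 4πr² dr.
Evaluating both integrals, ⟨r²⟩ = 15·a^2/2.
With a = 5.91, ⟨r^2⟩ = 262.0.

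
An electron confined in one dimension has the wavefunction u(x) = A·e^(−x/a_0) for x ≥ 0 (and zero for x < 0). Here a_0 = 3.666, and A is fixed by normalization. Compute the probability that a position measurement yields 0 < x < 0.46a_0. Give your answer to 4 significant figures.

P ≈ 0.6015

|u|² is the probability density, so P = ∫_{0}^{0.46a_0} |u|² dx.
With A² fixed by ∫|u|² = 1, i.e. A² = (a_0/2)^(−1), substitute and integrate.
Substituting t = x/a_0, A² and the length scale cancel in the ratio: P = ∫_{0}^{0.46} e^(-2·t) dt / ∫_{0}^{∞} e^(-2·t) dt.
With ∫ e^(-2·t) dt = -e^(-2·t)/2 + C, the region integral is 1/2 - e^(-23/25)/2 and the full one is 1/2.
This works out to P = 0.60148.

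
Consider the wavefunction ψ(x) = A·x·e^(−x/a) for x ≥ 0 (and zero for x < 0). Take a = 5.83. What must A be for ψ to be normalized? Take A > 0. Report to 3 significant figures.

The normalization condition is ∫|ψ|² dx = 1 from 0 to ∞.
Carrying out the integral gives A² · a^3/4.
Setting this equal to 1 gives A² = 1/(a^3/4).
With a = 5.83: A² = 0.02019 and A = 0.1421.

A ≈ 0.142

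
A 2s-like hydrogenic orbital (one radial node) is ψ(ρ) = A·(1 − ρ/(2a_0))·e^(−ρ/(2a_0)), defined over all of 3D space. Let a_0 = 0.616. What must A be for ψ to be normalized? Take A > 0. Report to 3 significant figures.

A ≈ 0.413

The normalization condition is ∫|ψ|² 4πρ² dρ = 1 from 0 to ∞.
∫|ψ|² 4πρ² dρ = A²·(8·π·a_0^3).
Hence A² = 1/[8·π·a_0^3].
Substituting a_0 = 0.616 gives A² = 0.1702, so A = 0.4126.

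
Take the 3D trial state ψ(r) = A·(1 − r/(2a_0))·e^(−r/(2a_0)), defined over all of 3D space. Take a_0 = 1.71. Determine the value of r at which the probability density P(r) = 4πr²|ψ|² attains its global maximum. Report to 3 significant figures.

Differentiate P(r) = 4πr²|ψ|² with respect to r and set to zero.
This gives r = a_0·(√(5) + 3).
With a_0 = 1.71, the most probable radial distance is 8.954.

r ≈ 8.95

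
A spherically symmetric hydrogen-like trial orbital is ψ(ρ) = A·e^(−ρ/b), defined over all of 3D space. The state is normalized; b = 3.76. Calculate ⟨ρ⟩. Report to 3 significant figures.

The expectation value is the |ψ|²-weighted average of ρ: ∫ ρ|ψ|² 4πρ² dρ.
With ∫₀^∞ ρ^3 e^(−αρ) dρ = 3!/α^4, evaluating both integrals, ⟨ρ⟩ = 3·b/2.
With b = 3.76, ⟨ρ⟩ = 5.640.

⟨ρ⟩ ≈ 5.64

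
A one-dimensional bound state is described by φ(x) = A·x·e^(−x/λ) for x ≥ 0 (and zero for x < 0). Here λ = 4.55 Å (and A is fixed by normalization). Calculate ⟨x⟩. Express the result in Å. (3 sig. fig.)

⟨x⟩ ≈ 6.83 Å

⟨x⟩ = ∫ x |φ|² dx over the full domain.
The ratio of the moment integral to the normalization integral gives ⟨x⟩ = 3·λ/2.
With λ = 4.55, ⟨x⟩ = 6.825.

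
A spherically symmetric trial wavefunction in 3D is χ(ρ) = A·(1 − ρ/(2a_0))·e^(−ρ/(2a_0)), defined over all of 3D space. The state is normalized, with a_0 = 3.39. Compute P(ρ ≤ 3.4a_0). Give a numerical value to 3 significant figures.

Integrate the radial probability density 4πρ²|χ|² over ρ ≤ 3.4a_0.
Normalization gives A² = 1/(8·π·a_0^3).
In terms of u = ρ/a_0 (A², 4π and the length scale all cancel between numerator and denominator), P = [∫_{0}^{3.4} u^2·(1 - u/2)^2·e^(-u) du] / [∫_{0}^{∞} u^2·(1 - u/2)^2·e^(-u) du].
An antiderivative of u^2·(1 - u/2)^2·e^(-u) is -(u^4/4 + u^2 + 2·u + 2)·e^(-u); evaluating from 0 to 3.4 gives ≈ 0.20557, while the full integral is 2.
Taking the ratio yields P = 0.1028.

P ≈ 0.103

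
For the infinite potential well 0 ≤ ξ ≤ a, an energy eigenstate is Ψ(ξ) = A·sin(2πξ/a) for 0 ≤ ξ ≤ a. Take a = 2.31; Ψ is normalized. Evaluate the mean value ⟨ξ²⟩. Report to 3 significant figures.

By definition ⟨ξ²⟩ = ∫ ξ^2 |Ψ(ξ)|² dξ.
Using sin²θ = (1 − cos 2θ)/2, evaluating both integrals, ⟨ξ²⟩ = -a^2/(8·π^2) + a^2/3.
With a = 2.31, ⟨ξ^2⟩ = 1.711.

⟨ξ^2⟩ ≈ 1.71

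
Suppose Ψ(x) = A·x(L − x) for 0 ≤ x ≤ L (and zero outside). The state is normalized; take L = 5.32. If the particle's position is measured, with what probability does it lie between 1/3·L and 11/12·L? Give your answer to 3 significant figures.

P ≈ 0.785

|Ψ|² is the probability density, so P = ∫_{1/3·L}^{11/12·L} |Ψ|² dx.
Since A² = 1/(L^5/30), this is the region integral divided by the full normalization integral.
Substituting u = x/L, A² and the length scale cancel in the ratio: P = ∫_{1/3}^{11/12} u^2·(1 - u)^2 du / ∫_{0}^{1} u^2·(1 - u)^2 du.
With ∫ u^2·(1 - u)^2 du = u^3·(6·u^2 - 15·u + 10)/30 + C, the region integral is ≈ 0.026168 and the full one is 1/30.
Evaluating gives P = 0.7850.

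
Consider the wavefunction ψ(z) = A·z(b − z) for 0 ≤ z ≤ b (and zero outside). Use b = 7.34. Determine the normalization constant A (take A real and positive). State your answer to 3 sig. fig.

A ≈ 0.0375

The normalization condition is ∫|ψ|² dz = 1 from 0 to b.
Expanding the polynomial and integrating term by term, the integral (without the A² prefactor) comes out to b^5/30.
Setting this equal to 1 gives A² = 1/(b^5/30).
Substituting b = 7.34 gives A² = 0.001408, so A = 0.03752.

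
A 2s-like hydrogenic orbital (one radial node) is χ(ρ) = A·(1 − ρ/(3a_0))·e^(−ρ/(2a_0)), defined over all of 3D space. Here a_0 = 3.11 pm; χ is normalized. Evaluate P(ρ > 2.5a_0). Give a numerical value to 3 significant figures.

P ≈ 0.651

P = ∫ |χ|² 4πρ² dρ over ρ > 2.5a_0.
The full normalization integral is A²·[8·π·a_0^3/3] = 1, fixing A².
In terms of u = ρ/a_0 (A², 4π and the length scale all cancel between numerator and denominator), P = [∫_{2.5}^{∞} u^2·(1 - u/3)^2·e^(-u) du] / [∫_{0}^{∞} u^2·(1 - u/3)^2·e^(-u) du].
Using ∫ u^2·(1 - u/3)^2·e^(-u) du = (-u^4 + 2·u^3 - 3·u^2 - 6·u - 6)·e^(-u)/9, the numerator is 761·e^(-5/2)/144 and the denominator is 2/3.
The region integral divided by the full integral gives P = 0.6507.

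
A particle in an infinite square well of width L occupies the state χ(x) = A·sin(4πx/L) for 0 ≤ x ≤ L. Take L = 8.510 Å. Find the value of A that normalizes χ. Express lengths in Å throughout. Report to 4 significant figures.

The normalization condition is ∫|χ|² dx = 1 from 0 to L.
With ∫₀^L sin²(nπx/L) dx = L/2, the integral (without the A² prefactor) comes out to L/2.
So A² = (L/2)^(−1).
Plugging in L = 8.510 yields A = 0.48479.

A ≈ 0.4848 Å^(-1/2)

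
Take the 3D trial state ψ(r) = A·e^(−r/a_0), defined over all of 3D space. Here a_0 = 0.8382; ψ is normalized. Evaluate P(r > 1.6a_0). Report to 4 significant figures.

With dV = 4πr²dr, the probability is ∫|ψ|² dV over r > 1.6a_0.
A² is fixed by ∫₀^∞ 4πr²|ψ|² dr = 1, i.e. A² = (π·a_0^3)^(−1).
In terms of u = r/a_0 (A², 4π and the length scale all cancel between numerator and denominator), P = [∫_{1.6}^{∞} u^2·e^(-2·u) du] / [∫_{0}^{∞} u^2·e^(-2·u) du].
With ∫ u^2·e^(-2·u) du = -(2·u^2 + 2·u + 1)·e^(-2·u)/4 + C, the region integral is 233·e^(-16/5)/100 and the full one is 1/4.
The region integral divided by the full integral gives P = 0.37990.

P ≈ 0.3799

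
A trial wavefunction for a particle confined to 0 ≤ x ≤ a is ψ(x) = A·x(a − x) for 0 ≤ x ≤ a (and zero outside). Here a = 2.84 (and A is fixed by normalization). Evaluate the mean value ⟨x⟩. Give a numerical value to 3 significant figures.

⟨x⟩ ≈ 1.42

The expectation value is the |ψ|²-weighted average of x: ∫ x|ψ|² dx.
Expanding the polynomial and integrating term by term, evaluating both integrals, ⟨x⟩ = a/2.
With a = 2.84, ⟨x⟩ = 1.420.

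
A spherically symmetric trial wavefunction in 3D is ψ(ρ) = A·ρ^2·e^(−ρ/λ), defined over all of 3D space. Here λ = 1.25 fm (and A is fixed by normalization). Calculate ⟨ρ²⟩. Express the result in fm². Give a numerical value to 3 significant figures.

The expectation value is the |ψ|²-weighted average of ρ^2: ∫ ρ^2|ψ|² 4πρ² dρ.
Evaluating both integrals, ⟨ρ²⟩ = 14·λ^2.
With λ = 1.25, ⟨ρ^2⟩ = 21.88.

⟨ρ^2⟩ ≈ 21.9 fm^2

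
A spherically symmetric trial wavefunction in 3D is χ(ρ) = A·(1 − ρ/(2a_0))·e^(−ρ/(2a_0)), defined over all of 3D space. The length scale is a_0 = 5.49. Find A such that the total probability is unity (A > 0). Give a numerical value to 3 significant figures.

A ≈ 0.0155

Normalization requires ∫|χ|² 4πρ² dρ = 1, integrated from 0 to ∞.
(Spherical symmetry: dV = 4πρ² dρ.)
With ∫₀^∞ ρ^4 e^(−αρ) dρ = 4!/α^5, with χ = A·(1 − ρ/(2a_0))·e^(−ρ/(2a_0)), the integral evaluates to A²·[8·π·a_0^3].
Setting this equal to 1 gives A² = 1/(8·π·a_0^3).
Plugging in a_0 = 5.49 yields A = 0.01551.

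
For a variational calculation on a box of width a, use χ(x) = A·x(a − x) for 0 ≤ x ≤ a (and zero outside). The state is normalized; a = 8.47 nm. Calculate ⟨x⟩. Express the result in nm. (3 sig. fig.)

By definition ⟨x⟩ = ∫ x |χ(x)|² dx.
The ratio of the moment integral to the normalization integral gives ⟨x⟩ = a/2.
With a = 8.47, ⟨x⟩ = 4.235.

⟨x⟩ ≈ 4.24 nm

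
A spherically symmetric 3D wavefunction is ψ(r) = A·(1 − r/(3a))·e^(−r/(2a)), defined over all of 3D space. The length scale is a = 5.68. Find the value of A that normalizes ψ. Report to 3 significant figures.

We need A² ∫|f|² 4πr² dr = 1, taking the integral from 0 to ∞.
The angular integral contributes 4π, leaving ∫₀^∞ r²|ψ|² dr.
Recall ∫₀^∞ r^m e^(−r/β) dr = m!·β^(m+1), with ψ = A·(1 − r/(3a))·e^(−r/(2a)), the integral evaluates to A²·[8·π·a^3/3].
Setting this equal to 1 gives A² = 1/(8·π·a^3/3).
With a = 5.68: A² = 0.0006514 and A = 0.02552.

A ≈ 0.0255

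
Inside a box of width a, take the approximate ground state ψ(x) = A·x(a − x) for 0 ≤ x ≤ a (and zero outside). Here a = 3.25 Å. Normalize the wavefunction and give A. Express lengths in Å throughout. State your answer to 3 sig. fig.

A ≈ 0.288 Å^(-5/2)

Require ∫ |ψ|² dx = 1 over the whole domain.
Expanding the polynomial and integrating term by term, carrying out the integral gives A² · a^5/30.
Hence A² = 1/[a^5/30].
With a = 3.25: A² = 0.08274 and A = 0.2876.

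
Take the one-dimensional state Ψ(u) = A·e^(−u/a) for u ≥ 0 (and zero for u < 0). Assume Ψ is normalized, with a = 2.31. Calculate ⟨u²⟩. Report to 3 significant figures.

⟨u^2⟩ ≈ 2.67

⟨u²⟩ = ∫ u^2 |Ψ|² du over the full domain.
Recall ∫₀^∞ u^m e^(−u/β) du = m!·β^(m+1), since the A² factors cancel between numerator and denominator, ⟨u²⟩ = a^2/2.
With a = 2.31, ⟨u^2⟩ = 2.668.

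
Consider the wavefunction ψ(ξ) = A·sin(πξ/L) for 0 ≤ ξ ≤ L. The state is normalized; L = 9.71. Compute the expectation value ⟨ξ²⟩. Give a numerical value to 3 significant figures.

By definition ⟨ξ²⟩ = ∫ ξ^2 |ψ(ξ)|² dξ.
Using sin²θ = (1 − cos 2θ)/2, since the A² factors cancel between numerator and denominator, ⟨ξ²⟩ = -L^2/(2·π^2) + L^2/3.
Putting L = 9.71 gives 26.65.

⟨ξ^2⟩ ≈ 26.7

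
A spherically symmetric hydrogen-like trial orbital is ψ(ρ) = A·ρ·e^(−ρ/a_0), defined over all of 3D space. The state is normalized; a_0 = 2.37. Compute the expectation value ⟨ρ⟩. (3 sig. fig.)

⟨ρ⟩ = ∫ ρ |ψ|² 4πρ² dρ over the full domain.
With ∫₀^∞ ρ^5 e^(−αρ) dρ = 5!/α^6, the ratio of the moment integral to the normalization integral gives ⟨ρ⟩ = 5·a_0/2.
With a_0 = 2.37, ⟨ρ⟩ = 5.925.

⟨ρ⟩ ≈ 5.93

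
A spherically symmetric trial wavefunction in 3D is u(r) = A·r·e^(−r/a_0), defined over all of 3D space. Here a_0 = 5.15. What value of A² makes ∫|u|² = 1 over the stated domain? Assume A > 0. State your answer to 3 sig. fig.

Require ∫ |u|² 4πr² dr = 1 over the whole domain.
The angular integral contributes 4π, leaving ∫₀^∞ r²|u|² dr.
With ∫₀^∞ r^4 e^(−αr) dr = 4!/α^5, ∫|u|² 4πr² dr = A²·(3·π·a_0^5).
Setting this equal to 1 gives A² = 1/(3·π·a_0^5).
Substituting a_0 = 5.15 gives A² = 0.00002929, so A = 0.005412.

A^2 ≈ 0.0000293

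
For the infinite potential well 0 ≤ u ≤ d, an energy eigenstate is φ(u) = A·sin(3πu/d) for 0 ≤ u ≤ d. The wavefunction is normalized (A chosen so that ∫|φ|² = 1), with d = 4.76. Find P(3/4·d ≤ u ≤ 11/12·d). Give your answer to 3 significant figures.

The probability is P = ∫ |φ|² du over [3/4·d, 11/12·d].
Since A² = 1/(d/2), this is the region integral divided by the full normalization integral.
In terms of t = u/d (A² and the length scale cancel between numerator and denominator), P = [∫_{3/4}^{11/12} sin(3·π·t)^2 dt] / [∫_{0}^{1} sin(3·π·t)^2 dt].
With ∫ sin(3·π·t)^2 dt = t/2 - sin(6·π·t)/(12·π) + C, the region integral is 1/(6·π) + 1/12 and the full one is 1/2.
Taking the ratio, P = (2 + π)/(6·π).

P ≈ 0.273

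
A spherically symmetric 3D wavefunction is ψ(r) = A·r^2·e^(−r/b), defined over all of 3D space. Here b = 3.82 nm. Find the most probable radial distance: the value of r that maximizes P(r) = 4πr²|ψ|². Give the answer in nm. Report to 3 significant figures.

Set d/dr [P(r) = 4πr²|ψ|²] = 0 and solve for r > 0.
This gives r = 3·b.
With b = 3.82, the most probable radial distance is 11.46 nm.

r ≈ 11.5 nm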